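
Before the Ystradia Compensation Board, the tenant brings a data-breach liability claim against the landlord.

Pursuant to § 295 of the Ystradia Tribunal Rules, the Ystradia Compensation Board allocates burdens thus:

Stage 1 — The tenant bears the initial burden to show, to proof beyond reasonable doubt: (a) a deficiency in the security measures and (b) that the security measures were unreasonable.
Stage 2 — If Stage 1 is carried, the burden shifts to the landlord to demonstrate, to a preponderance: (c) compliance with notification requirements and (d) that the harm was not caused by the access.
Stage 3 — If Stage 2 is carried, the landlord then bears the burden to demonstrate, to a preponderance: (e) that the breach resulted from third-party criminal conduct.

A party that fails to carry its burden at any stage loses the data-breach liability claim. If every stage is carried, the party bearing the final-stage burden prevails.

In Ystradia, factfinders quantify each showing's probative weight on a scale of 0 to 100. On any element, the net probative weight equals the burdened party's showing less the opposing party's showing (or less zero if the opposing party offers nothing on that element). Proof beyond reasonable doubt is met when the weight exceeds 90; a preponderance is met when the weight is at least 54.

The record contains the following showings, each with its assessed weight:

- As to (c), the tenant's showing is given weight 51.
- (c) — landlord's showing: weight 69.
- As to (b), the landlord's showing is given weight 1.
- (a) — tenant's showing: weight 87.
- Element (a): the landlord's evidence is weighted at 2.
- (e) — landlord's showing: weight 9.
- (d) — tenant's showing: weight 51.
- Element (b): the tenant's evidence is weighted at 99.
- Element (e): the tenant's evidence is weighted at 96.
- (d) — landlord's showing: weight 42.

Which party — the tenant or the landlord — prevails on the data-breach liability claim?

Stage 1 (tenant, proof beyond reasonable doubt, weight exceeds 90): (a) net 87−2=85 ≤ 90 — fails; (b) net 99−1=98 > 90 — meets.
  The tenant does not carry Stage 1.
The landlord prevails.

landlord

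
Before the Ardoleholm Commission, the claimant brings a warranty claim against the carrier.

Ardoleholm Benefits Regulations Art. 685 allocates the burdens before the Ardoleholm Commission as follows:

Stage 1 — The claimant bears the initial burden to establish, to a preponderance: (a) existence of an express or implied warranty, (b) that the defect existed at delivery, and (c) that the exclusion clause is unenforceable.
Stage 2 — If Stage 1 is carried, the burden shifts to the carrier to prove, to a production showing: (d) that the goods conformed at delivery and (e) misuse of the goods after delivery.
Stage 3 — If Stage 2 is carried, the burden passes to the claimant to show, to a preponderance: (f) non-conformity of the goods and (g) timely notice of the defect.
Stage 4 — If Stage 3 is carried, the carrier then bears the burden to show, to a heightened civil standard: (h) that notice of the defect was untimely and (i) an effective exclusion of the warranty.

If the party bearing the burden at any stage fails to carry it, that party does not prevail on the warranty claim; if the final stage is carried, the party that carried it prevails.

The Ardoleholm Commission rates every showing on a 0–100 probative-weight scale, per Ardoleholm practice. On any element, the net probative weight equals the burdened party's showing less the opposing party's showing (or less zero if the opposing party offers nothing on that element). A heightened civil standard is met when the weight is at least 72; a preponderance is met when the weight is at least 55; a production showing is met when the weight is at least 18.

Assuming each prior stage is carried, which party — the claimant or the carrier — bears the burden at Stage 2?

carrier

Stage 2's rule assigns the burden to the carrier (to a production showing).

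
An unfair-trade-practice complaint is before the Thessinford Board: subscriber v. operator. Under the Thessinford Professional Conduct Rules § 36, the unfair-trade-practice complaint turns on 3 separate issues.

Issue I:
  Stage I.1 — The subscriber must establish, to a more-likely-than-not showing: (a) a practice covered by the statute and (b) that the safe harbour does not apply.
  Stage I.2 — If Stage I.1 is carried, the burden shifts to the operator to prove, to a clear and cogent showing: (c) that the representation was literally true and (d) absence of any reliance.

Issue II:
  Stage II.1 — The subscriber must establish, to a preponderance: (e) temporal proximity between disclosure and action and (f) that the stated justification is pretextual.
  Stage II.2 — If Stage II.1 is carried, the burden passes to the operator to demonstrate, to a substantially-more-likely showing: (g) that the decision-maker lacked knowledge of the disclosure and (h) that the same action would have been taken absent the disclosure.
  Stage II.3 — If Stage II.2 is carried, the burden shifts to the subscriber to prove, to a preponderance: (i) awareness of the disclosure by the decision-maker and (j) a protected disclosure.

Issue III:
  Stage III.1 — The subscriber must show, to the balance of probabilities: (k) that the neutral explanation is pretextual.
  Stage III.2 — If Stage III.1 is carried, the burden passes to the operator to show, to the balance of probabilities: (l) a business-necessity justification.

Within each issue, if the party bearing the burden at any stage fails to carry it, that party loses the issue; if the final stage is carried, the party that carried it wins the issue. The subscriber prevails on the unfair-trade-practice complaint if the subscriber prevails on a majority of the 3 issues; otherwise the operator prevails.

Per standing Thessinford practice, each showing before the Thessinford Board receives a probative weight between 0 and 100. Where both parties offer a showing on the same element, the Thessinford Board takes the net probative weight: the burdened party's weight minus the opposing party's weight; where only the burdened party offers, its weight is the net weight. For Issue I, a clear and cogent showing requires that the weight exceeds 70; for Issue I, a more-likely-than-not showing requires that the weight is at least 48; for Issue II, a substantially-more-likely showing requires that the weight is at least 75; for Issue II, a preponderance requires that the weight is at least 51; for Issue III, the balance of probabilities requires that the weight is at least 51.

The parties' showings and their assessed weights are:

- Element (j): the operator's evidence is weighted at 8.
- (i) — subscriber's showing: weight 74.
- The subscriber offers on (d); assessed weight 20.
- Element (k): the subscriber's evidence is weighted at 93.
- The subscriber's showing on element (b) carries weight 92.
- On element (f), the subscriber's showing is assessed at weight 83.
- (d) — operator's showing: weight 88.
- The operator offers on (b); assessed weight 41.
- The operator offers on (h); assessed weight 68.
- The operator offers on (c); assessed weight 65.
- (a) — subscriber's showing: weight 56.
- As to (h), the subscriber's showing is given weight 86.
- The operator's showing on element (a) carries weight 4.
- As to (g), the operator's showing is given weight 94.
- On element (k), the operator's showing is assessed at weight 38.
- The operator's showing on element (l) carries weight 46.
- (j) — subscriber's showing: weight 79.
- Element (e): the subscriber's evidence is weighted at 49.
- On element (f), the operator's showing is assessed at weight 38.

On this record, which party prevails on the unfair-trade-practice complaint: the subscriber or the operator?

— Issue I —
Stage I.1 — burden on subscriber; standard: a more-likely-than-not showing (weight is at least 48).
    (a): 56 − 4 = 52 ≥ 48 [met]
    (b): 92 − 41 = 51 ≥ 48 [met]
  Stage I.1 carried; the burden shifts to the operator.
Stage I.2 — burden on operator; standard: a clear and cogent showing (weight exceeds 70).
    (c): 65 ≤ 70 [not met]
    (d): 88 − 20 = 68 ≤ 70 [not met]
  Not every element is met, so the operator fails to carry Stage I.2.
The subscriber prevails on this issue.
— Issue II —
At Stage II.1 the subscriber must meet a preponderance (weight is at least 51): on (e) the weight is 49, < 51, so (e) does not meet the standard; on (f) the weight is 83 less the opposing 38 gives net 45, < 51, so (f) does not meet the standard.
  Not every element is met, so the subscriber fails to carry Stage II.1.
The operator prevails on this issue.
— Issue III —
Stage III.1 — burden on subscriber; standard: the balance of probabilities (weight is at least 51).
    (k): 93 − 38 = 55 ≥ 51 [met]
  Stage III.1 carried; the burden shifts to the operator.
Stage III.2 — burden on operator; standard: the balance of probabilities (weight is at least 51).
    (l): 46 < 51 [not met]
  Not every element is met, so the operator fails to carry Stage III.2.
The analysis ends at Stage III.2; the subscriber prevails on this issue.
Per-issue: Issue I → subscriber; Issue II → operator; Issue III → subscriber. The subscriber must prevail on a majority of issues; overall, the subscriber prevails.

subscriber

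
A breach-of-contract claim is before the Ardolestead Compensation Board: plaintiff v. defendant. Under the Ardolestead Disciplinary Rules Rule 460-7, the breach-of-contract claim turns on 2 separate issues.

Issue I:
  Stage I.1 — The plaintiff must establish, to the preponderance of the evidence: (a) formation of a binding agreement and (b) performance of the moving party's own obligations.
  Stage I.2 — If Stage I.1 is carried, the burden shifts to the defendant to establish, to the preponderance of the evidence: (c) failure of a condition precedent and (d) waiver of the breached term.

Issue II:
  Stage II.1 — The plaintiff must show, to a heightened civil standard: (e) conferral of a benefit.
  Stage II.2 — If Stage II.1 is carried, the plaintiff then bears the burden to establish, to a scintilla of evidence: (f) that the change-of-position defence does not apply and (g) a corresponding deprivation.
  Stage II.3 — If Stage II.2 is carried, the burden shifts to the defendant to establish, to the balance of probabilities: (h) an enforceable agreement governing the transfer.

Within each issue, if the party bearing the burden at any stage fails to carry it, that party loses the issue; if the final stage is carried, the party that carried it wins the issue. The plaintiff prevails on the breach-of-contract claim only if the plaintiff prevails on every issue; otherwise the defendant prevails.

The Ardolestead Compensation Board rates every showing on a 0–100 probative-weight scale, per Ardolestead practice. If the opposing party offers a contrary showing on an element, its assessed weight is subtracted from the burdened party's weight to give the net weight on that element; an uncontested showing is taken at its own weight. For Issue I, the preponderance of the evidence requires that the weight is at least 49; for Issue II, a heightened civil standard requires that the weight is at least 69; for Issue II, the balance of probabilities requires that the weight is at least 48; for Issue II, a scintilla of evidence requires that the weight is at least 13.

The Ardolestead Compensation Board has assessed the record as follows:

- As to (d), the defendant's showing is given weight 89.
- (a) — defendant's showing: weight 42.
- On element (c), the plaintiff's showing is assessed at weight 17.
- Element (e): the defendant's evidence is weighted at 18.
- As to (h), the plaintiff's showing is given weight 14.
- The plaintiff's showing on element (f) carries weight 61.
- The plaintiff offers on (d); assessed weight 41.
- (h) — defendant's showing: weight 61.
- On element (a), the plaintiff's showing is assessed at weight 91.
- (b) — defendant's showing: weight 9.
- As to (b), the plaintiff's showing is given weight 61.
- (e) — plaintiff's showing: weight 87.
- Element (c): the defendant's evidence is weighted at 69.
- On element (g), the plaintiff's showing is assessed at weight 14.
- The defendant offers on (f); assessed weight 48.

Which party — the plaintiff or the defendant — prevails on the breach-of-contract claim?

plaintiff

— Issue I —
Stage I.1 — burden on plaintiff; standard: the preponderance of the evidence (weight is at least 49).
    (a): 91 − 42 = 49 ≥ 49 [met]
    (b): 61 − 9 = 52 ≥ 49 [met]
  Stage I.1 is satisfied; the onus moves to the defendant.
Stage I.2 — burden on defendant; standard: the preponderance of the evidence (weight is at least 49).
    (c): 69 − 17 = 52 ≥ 49 [met]
    (d): 89 − 41 = 48 < 49 [not met]
  Stage I.2 not carried; the defendant fails its burden.
So the plaintiff prevails on this issue.
— Issue II —
Stage II.1 (plaintiff, a heightened civil standard, weight is at least 69): (e) net 87−18=69 ≥ 69 — meets.
  All elements met. The plaintiff retains the burden for Stage II.2.
Stage II.2 (plaintiff, a scintilla of evidence, weight is at least 13): (f) net 61−48=13 ≥ 13 — meets; (g) 14 ≥ 13 — meets.
  Stage II.2 is satisfied; the onus moves to the defendant.
Stage II.3 (defendant, the balance of probabilities, weight is at least 48): (h) net 61−14=47 < 48 — fails.
  The defendant does not carry Stage II.3.
The plaintiff prevails on this issue.
Per-issue: Issue I → plaintiff; Issue II → plaintiff. The plaintiff must prevail on every issue; overall, the plaintiff prevails.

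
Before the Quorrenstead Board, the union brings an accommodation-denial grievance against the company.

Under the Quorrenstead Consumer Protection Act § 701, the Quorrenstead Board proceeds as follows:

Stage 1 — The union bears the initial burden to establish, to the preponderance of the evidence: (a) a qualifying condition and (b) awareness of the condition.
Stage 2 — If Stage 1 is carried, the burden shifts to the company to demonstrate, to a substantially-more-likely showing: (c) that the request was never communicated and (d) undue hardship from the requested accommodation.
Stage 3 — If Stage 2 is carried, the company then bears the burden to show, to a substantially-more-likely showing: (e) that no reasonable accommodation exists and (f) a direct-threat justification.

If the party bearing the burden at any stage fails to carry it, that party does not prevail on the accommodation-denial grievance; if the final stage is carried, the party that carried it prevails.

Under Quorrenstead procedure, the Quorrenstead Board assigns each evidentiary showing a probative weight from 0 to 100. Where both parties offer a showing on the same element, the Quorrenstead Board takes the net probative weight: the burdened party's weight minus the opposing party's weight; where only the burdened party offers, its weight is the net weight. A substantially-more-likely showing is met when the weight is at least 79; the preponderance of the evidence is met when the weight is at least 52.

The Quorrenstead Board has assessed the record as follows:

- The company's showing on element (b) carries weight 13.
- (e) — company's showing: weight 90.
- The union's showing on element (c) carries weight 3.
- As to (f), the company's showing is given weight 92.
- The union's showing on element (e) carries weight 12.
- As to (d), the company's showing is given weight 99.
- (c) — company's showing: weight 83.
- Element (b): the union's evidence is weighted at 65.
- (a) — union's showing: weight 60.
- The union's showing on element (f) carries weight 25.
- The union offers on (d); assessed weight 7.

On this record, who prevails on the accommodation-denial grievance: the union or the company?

At Stage 1 the union must meet the preponderance of the evidence (weight is at least 52): on (a) the weight is 60, which does reach 52, so (a) meets the standard; on (b) the weight is 65 less the opposing 13 gives net 52, which does reach 52, so (b) meets the standard.
  Stage 1 is satisfied; the onus moves to the company.
At Stage 2 the company must meet a substantially-more-likely showing (weight is at least 79): on (c) the weight is 83 less the opposing 3 gives net 80, ≥ 79, so (c) meets the standard; on (d) the weight is 99 less the opposing 7 gives net 92, ≥ 79, so (d) meets the standard.
  All elements met. The company retains the burden for Stage 3.
At Stage 3 the company must meet a substantially-more-likely showing (weight is at least 79): on (e) the weight is 90 less the opposing 12 gives net 78, which does not reach 79, so (e) does not meet the standard; on (f) the weight is 92 less the opposing 25 gives net 67, < 79, so (f) does not meet the standard.
  The company does not carry Stage 3.
The union prevails.

union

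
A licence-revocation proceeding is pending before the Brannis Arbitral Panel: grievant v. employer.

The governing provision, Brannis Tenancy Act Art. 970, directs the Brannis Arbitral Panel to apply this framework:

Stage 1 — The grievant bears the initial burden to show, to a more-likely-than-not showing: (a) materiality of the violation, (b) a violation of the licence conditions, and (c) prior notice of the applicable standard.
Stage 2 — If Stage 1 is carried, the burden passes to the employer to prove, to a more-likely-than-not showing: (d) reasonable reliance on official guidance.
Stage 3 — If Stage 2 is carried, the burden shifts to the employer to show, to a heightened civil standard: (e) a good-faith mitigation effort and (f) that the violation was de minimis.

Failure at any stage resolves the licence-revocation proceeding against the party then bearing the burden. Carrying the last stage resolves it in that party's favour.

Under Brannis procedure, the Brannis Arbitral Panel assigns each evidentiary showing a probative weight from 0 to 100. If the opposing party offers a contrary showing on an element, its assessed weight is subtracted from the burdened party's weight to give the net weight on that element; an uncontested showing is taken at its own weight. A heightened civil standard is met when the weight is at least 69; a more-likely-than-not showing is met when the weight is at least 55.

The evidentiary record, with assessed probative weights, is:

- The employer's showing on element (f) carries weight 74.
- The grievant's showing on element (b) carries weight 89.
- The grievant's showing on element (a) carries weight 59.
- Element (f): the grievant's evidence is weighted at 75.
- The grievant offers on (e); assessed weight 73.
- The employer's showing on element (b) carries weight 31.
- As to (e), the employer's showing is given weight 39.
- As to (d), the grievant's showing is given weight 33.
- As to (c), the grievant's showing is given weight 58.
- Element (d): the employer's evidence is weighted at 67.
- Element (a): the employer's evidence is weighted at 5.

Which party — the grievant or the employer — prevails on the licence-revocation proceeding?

Stage 1 (grievant, a more-likely-than-not showing, weight is at least 55): (a) net 59−5=54 < 55 — fails; (b) net 89−31=58 ≥ 55 — meets; (c) 58 ≥ 55 — meets.
  Stage 1 not carried; the grievant fails its burden.
The employer prevails.

employer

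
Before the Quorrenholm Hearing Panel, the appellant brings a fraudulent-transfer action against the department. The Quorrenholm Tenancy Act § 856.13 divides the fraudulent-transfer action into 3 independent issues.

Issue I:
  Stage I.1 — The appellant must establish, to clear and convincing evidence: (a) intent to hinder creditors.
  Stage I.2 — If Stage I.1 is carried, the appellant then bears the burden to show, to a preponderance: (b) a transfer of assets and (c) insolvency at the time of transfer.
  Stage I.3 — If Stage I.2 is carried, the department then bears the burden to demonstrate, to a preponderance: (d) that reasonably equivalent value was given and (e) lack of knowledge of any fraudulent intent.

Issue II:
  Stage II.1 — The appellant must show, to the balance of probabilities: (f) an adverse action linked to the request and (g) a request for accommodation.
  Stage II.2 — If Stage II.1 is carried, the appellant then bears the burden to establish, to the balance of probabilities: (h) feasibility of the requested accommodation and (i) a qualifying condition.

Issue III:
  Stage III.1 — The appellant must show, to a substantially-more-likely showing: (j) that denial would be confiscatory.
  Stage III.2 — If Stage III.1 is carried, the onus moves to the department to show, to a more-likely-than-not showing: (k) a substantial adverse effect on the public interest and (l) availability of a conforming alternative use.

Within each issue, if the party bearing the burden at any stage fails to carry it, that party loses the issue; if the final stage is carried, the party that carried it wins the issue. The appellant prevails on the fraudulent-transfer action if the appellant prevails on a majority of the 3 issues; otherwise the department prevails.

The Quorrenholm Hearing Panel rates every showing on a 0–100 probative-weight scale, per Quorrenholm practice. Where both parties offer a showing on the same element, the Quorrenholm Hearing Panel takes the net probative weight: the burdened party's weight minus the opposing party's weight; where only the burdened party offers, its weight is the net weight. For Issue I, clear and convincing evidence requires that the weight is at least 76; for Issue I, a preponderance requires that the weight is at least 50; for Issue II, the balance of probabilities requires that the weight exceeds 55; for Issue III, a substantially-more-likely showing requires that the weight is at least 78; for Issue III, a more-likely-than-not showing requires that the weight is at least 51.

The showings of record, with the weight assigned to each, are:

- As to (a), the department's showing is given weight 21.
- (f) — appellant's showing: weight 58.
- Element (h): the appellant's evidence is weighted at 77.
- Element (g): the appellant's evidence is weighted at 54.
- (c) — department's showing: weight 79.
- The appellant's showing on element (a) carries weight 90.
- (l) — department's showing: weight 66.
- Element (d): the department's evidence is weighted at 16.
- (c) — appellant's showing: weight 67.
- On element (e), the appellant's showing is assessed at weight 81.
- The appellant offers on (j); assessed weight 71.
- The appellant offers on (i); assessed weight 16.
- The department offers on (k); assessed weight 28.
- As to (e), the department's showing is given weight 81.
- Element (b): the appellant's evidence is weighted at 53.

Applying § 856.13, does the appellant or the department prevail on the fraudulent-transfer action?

— Issue I —
At Stage I.1 the appellant must meet clear and convincing evidence (weight is at least 76): on (a) the weight is 90 less the opposing 21 gives net 69, < 76, so (a) does not meet the standard.
  Stage I.1 not carried; the appellant fails its burden.
So the department prevails on this issue.
— Issue II —
At Stage II.1 the appellant must meet the balance of probabilities (weight exceeds 55): on (f) the weight is 58, which does exceed 55, so (f) meets the standard; on (g) the weight is 54, which does not exceed 55, so (g) does not meet the standard.
  The appellant does not carry Stage II.1.
The department prevails on this issue.
— Issue III —
Stage III.1 — burden on appellant; standard: a substantially-more-likely showing (weight is at least 78).
    (j): 71 < 78 [not met]
  Not every element is met, so the appellant fails to carry Stage III.1.
So the department prevails on this issue.
Per-issue: Issue I → department; Issue II → department; Issue III → department. The appellant must prevail on a majority of issues; overall, the department prevails.

department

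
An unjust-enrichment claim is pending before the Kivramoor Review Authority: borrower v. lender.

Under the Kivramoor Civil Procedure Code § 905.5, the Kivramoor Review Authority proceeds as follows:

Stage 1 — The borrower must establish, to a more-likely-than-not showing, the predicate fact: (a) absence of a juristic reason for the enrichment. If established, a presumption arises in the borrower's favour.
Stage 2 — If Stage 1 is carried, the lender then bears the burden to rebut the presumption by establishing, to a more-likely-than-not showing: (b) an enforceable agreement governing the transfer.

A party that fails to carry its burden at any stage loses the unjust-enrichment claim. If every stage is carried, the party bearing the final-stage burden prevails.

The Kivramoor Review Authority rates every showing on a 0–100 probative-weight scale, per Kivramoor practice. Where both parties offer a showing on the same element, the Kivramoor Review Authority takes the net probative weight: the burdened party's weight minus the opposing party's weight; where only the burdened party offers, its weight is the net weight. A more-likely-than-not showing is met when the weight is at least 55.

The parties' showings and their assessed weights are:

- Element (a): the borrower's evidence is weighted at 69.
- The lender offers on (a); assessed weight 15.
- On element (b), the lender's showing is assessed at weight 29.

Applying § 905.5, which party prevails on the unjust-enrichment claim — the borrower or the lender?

lender

Stage 1 — burden on borrower; standard: a more-likely-than-not showing (weight is at least 55).
    (a): 69 − 15 = 54 < 55 [not met]
  Stage 1 not carried; the borrower fails its burden.
The analysis ends at Stage 1; the lender prevails.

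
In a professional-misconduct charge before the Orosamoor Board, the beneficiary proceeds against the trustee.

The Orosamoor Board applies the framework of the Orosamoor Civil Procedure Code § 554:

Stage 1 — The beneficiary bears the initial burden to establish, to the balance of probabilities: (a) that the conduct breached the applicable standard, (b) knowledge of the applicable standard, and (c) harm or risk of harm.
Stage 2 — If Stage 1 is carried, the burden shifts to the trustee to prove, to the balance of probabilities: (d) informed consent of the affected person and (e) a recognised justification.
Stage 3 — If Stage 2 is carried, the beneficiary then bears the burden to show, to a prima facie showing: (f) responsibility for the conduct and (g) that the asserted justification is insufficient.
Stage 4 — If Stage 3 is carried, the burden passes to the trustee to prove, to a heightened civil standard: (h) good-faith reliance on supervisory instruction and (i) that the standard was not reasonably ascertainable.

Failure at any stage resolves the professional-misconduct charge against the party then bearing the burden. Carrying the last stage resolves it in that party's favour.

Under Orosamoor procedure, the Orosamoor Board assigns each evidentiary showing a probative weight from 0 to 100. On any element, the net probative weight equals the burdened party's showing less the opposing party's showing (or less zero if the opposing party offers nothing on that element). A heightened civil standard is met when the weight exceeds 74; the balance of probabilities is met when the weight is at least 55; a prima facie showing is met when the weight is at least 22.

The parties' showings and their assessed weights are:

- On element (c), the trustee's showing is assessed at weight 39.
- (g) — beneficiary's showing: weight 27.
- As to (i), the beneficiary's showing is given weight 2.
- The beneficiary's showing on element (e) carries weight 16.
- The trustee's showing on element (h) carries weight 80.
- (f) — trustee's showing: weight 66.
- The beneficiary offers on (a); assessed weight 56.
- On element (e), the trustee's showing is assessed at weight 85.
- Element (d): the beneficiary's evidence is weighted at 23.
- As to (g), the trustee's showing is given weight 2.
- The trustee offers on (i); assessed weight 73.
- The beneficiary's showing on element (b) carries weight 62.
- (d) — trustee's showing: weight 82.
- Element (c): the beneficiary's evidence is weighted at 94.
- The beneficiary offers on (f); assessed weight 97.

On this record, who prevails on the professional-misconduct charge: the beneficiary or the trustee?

At Stage 1 the beneficiary must meet the balance of probabilities (weight is at least 55): on (a) the weight is 56, which does reach 55, so (a) meets the standard; on (b) the weight is 62, ≥ 55, so (b) meets the standard; on (c) the weight is 94 less the opposing 39 gives net 55, which does reach 55, so (c) meets the standard.
  All elements met. The burden passes to the trustee.
At Stage 2 the trustee must meet the balance of probabilities (weight is at least 55): on (d) the weight is 82 less the opposing 23 gives net 59, ≥ 55, so (d) meets the standard; on (e) the weight is 85 less the opposing 16 gives net 69, ≥ 55, so (e) meets the standard.
  Stage 2 carried; the burden shifts to the beneficiary.
At Stage 3 the beneficiary must meet a prima facie showing (weight is at least 22): on (f) the weight is 97 less the opposing 66 gives net 31, ≥ 22, so (f) meets the standard; on (g) the weight is 27 less the opposing 2 gives net 25, ≥ 22, so (g) meets the standard.
  All elements met. The burden passes to the trustee.
At Stage 4 the trustee must meet a heightened civil standard (weight exceeds 74): on (h) the weight is 80, which does exceed 74, so (h) meets the standard; on (i) the weight is 73 less the opposing 2 gives net 71, ≤ 74, so (i) does not meet the standard.
  The trustee does not carry Stage 4.
So the beneficiary prevails.

beneficiary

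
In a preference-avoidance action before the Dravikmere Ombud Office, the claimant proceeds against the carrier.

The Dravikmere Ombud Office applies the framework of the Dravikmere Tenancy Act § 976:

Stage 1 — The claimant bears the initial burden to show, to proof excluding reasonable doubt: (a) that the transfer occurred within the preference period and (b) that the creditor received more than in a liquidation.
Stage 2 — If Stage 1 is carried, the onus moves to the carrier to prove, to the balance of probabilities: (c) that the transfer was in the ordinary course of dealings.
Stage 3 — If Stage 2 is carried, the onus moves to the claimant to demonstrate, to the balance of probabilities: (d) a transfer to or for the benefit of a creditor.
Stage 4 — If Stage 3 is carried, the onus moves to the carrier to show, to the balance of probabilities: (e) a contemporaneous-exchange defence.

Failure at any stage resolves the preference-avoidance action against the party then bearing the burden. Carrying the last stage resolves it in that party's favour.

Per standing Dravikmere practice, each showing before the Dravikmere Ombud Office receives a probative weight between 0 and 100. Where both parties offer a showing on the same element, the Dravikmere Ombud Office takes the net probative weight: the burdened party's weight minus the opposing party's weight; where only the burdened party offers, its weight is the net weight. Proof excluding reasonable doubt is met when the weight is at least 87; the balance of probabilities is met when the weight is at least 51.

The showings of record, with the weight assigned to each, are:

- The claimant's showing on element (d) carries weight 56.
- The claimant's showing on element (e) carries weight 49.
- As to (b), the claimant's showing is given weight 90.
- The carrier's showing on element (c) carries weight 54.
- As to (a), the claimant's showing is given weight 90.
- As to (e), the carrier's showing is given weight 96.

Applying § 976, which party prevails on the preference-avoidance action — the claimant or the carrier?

claimant

Stage 1 — burden on claimant; standard: proof excluding reasonable doubt (weight is at least 87).
    (a): 90 ≥ 87 [met]
    (b): 90 ≥ 87 [met]
  Stage 1 carried; the burden shifts to the carrier.
Stage 2 — burden on carrier; standard: the balance of probabilities (weight is at least 51).
    (c): 54 ≥ 51 [met]
  All elements met. The burden passes to the claimant.
Stage 3 — burden on claimant; standard: the balance of probabilities (weight is at least 51).
    (d): 56 ≥ 51 [met]
  Stage 3 is satisfied; the onus moves to the carrier.
Stage 4 — burden on carrier; standard: the balance of probabilities (weight is at least 51).
    (e): 96 − 49 = 47 < 51 [not met]
  The carrier does not carry Stage 4.
The claimant prevails.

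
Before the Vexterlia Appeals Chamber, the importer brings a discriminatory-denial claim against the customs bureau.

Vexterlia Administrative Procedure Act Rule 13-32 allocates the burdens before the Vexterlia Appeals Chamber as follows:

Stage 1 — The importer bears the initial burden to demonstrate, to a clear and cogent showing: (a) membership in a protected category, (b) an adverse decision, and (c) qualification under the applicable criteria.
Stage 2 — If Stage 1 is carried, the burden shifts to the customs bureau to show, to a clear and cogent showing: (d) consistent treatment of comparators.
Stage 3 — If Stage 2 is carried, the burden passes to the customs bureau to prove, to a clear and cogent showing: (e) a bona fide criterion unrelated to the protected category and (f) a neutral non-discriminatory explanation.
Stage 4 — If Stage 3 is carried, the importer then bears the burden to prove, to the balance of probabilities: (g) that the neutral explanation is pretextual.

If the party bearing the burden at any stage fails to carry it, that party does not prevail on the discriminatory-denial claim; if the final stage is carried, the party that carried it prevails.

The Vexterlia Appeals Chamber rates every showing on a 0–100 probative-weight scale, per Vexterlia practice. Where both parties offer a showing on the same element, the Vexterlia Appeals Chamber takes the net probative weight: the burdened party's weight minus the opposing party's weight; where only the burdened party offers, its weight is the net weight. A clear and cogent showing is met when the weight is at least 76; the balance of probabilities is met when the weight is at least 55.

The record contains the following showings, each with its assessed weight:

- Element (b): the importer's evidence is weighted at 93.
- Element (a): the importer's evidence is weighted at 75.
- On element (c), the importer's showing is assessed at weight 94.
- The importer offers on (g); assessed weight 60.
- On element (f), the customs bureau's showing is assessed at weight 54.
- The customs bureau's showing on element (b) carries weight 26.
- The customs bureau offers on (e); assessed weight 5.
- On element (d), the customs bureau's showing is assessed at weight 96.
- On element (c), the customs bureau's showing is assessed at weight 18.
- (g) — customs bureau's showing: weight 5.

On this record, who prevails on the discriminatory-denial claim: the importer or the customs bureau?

Stage 1 (importer, a clear and cogent showing, weight is at least 76): (a) 75 < 76 — fails; (b) net 93−26=67 < 76 — fails; (c) net 94−18=76 ≥ 76 — meets.
  The importer does not carry Stage 1.
The customs bureau prevails.

customs bureau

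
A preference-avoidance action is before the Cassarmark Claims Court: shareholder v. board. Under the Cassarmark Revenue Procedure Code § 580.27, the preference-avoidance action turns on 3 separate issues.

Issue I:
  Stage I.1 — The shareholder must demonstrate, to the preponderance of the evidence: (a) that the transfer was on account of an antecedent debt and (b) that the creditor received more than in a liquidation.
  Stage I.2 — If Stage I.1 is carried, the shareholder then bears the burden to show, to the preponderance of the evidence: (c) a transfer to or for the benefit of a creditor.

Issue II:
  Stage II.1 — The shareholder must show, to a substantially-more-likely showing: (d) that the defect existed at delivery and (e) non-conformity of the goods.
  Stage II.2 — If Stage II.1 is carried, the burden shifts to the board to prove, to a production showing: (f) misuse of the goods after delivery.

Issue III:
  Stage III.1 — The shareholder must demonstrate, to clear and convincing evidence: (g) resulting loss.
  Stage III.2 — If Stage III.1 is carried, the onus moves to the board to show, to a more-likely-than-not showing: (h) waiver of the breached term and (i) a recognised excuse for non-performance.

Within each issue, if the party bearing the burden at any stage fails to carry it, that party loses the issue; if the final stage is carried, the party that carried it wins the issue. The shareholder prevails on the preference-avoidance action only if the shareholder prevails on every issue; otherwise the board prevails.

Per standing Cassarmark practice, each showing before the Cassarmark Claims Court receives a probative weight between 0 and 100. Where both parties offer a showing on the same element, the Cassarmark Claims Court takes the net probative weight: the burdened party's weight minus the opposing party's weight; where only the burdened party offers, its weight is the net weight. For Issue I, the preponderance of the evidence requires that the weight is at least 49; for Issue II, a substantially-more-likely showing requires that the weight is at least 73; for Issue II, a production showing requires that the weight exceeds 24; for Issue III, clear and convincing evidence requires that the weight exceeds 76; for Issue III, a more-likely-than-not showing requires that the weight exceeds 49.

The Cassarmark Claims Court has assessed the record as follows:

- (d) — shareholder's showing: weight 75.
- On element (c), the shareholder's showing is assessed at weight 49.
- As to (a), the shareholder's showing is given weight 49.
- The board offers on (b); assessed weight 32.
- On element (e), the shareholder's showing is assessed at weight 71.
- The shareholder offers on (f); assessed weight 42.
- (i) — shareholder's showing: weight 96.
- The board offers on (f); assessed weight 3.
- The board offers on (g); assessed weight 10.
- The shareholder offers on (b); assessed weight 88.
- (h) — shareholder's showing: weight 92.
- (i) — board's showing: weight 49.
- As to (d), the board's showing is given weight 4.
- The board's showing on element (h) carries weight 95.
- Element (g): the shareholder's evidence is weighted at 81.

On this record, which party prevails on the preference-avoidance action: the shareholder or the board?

— Issue I —
Stage I.1 (shareholder, the preponderance of the evidence, weight is at least 49): (a) 49 ≥ 49 — meets; (b) net 88−32=56 ≥ 49 — meets.
  Stage I.1 carried; the burden remains with the shareholder.
Stage I.2 (shareholder, the preponderance of the evidence, weight is at least 49): (c) 49 ≥ 49 — meets.
  All elements met at the final stage.
Every stage carried; the shareholder prevails on this issue.
— Issue II —
At Stage II.1 the shareholder must meet a substantially-more-likely showing (weight is at least 73): on (d) the weight is 75 less the opposing 4 gives net 71, < 73, so (d) does not meet the standard; on (e) the weight is 71, which does not reach 73, so (e) does not meet the standard.
  Not every element is met, so the shareholder fails to carry Stage II.1.
The analysis ends at Stage II.1; the board prevails on this issue.
— Issue III —
Stage III.1 (shareholder, clear and convincing evidence, weight exceeds 76): (g) net 81−10=71 ≤ 76 — fails.
  Stage III.1 not carried; the shareholder fails its burden.
So the board prevails on this issue.
Per-issue: Issue I → shareholder; Issue II → board; Issue III → board. The shareholder must prevail on every issue; overall, the board prevails.

board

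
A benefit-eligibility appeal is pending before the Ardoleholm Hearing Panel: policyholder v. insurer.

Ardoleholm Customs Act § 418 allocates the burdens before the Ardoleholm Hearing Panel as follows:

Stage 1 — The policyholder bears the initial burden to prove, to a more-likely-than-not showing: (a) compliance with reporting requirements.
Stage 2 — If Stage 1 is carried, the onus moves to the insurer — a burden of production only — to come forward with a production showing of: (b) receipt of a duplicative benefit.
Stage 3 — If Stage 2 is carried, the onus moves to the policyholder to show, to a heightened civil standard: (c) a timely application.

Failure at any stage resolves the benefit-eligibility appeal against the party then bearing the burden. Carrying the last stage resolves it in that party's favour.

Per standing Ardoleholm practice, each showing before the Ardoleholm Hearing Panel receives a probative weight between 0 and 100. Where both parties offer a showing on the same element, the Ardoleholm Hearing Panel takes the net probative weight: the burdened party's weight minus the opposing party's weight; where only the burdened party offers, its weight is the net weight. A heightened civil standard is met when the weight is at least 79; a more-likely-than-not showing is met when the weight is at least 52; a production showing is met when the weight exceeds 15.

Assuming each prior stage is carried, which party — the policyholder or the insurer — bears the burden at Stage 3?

policyholder

Stage 3's rule assigns the burden to the policyholder (to a heightened civil standard).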